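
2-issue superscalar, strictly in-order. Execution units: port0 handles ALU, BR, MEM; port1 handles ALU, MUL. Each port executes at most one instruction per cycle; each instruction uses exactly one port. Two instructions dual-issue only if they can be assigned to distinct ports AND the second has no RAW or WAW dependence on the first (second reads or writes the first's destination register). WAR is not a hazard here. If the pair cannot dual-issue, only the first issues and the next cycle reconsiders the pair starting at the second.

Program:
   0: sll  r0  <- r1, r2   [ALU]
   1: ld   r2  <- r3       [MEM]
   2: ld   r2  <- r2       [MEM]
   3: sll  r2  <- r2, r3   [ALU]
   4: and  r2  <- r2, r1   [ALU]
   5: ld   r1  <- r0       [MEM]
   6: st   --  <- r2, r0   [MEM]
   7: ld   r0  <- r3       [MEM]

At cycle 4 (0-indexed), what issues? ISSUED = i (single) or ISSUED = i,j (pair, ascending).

  cy0 -> i0&i1 (sll;ld) 2-wide
  cy1 -> i2 (ld) RAW+WAW r2
  cy2 -> i3 (sll) RAW+WAW r2
  cy3 -> i4&i5 (and;ld) 2-wide
  cy4 -> i6 (st) no-port MEM/MEM
  cy5 -> i7 (ld) tail

ISSUED = 6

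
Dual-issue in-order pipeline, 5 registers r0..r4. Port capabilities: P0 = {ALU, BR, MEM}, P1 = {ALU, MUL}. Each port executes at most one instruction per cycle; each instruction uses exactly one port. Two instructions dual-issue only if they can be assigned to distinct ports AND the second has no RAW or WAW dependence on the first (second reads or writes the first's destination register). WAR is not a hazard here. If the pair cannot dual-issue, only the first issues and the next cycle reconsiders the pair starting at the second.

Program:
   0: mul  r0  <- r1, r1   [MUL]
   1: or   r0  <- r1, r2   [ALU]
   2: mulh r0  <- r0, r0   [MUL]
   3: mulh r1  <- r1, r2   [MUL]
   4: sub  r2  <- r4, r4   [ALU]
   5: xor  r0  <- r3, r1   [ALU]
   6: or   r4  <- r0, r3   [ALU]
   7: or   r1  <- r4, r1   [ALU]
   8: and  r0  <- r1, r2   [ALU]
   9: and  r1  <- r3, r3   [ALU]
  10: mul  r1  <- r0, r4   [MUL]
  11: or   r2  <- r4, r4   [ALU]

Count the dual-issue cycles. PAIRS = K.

#0 head=0: mul.MUL i0 WAW r0
#1 head=1: or.ALU i1 RAW+WAW r0
#2 head=2: mulh.MUL i2 no-port MUL/MUL
#3 head=3: mulh.MUL/sub.ALU i3&i4 2-wide
#4 head=5: xor.ALU i5 RAW r0
#5 head=6: or.ALU i6 RAW r4
#6 head=7: or.ALU i7 RAW r1
#7 head=8: and.ALU/and.ALU i8&i9 2-wide
#8 head=10: mul.MUL/or.ALU i10&i11 2-wide

PAIRS = 3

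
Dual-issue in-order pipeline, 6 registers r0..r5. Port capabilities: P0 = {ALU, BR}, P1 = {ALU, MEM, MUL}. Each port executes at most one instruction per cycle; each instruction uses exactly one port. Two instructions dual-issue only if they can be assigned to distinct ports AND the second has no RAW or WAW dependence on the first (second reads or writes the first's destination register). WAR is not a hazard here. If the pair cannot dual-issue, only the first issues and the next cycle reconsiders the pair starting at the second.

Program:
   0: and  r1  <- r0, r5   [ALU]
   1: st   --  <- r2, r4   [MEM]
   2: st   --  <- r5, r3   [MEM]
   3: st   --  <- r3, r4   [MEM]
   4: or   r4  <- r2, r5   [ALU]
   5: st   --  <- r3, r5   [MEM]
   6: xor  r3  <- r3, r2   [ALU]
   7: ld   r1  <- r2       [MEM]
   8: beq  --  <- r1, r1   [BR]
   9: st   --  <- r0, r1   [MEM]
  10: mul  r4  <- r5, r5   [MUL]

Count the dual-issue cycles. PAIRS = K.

PAIRS = 4

#0 head=0: and.ALU;st.MEM i0,i1 pair
#1 head=2: st.MEM i2 no-port MEM/MEM
#2 head=3: st.MEM;or.ALU i3,i4 pair
#3 head=5: st.MEM;xor.ALU i5,i6 pair
#4 head=7: ld.MEM i7 RAW r1
#5 head=8: beq.BR;st.MEM i8,i9 pair
#6 head=10: mul.MUL i10 tail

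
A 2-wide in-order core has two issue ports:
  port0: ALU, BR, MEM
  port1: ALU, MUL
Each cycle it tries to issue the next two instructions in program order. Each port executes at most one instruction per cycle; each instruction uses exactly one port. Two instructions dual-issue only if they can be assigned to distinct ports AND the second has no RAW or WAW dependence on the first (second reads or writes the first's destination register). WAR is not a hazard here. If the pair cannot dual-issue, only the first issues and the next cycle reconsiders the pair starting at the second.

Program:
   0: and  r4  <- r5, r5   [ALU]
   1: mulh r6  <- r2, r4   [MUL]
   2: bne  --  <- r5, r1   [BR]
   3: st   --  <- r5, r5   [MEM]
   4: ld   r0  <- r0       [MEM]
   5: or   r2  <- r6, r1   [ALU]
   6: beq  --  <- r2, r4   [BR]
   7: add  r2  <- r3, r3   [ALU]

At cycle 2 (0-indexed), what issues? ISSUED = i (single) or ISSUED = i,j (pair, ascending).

  cy0 -> i0 (and) RAW r4
  cy1 -> i1/i2 (mulh bne) pair
  cy2 -> i3 (st) no-port MEM/MEM
  cy3 -> i4/i5 (ld or) pair
  cy4 -> i6/i7 (beq add) pair

ISSUED = 3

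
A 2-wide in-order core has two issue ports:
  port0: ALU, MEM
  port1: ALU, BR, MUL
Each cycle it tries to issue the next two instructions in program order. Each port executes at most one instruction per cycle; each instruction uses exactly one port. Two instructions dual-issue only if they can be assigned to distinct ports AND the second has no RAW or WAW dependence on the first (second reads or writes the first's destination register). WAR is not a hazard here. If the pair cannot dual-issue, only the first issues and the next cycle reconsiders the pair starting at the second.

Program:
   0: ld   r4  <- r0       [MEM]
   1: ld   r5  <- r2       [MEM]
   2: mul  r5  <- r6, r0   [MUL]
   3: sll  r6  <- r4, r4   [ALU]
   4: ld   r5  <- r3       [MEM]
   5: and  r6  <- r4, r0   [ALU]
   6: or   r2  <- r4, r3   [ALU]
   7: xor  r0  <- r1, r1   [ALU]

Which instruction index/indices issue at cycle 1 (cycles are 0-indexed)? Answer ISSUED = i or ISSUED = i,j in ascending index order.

ISSUED = 1

0. ld @i0  | no-port MEM/MEM
1. ld @i1  | WAW r5
2. mul;sll @i2/i3  | pair
3. ld;and @i4/i5  | pair
4. or;xor @i6/i7  | pair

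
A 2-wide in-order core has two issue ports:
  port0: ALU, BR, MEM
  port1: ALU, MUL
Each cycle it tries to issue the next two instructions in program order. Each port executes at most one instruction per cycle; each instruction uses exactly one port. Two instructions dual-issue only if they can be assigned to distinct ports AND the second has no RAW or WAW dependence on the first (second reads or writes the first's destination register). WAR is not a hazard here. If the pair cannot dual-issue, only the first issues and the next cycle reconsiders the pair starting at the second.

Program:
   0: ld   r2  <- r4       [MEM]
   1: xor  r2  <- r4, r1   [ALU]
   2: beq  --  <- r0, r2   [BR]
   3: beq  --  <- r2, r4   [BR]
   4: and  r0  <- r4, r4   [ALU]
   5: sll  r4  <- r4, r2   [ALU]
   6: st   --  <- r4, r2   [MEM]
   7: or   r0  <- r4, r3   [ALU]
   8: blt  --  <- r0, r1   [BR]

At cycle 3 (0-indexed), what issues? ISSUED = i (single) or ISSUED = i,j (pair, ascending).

[0] i0  ld.MEM  -- WAW r2
[1] i1  xor.ALU  -- RAW r2
[2] i2  beq.BR  -- no-port BR/BR
[3] i3&i4  beq.BR;and.ALU  -- dual
[4] i5  sll.ALU  -- RAW r4
[5] i6&i7  st.MEM;or.ALU  -- dual
[6] i8  blt.BR  -- tail

ISSUED = 3,4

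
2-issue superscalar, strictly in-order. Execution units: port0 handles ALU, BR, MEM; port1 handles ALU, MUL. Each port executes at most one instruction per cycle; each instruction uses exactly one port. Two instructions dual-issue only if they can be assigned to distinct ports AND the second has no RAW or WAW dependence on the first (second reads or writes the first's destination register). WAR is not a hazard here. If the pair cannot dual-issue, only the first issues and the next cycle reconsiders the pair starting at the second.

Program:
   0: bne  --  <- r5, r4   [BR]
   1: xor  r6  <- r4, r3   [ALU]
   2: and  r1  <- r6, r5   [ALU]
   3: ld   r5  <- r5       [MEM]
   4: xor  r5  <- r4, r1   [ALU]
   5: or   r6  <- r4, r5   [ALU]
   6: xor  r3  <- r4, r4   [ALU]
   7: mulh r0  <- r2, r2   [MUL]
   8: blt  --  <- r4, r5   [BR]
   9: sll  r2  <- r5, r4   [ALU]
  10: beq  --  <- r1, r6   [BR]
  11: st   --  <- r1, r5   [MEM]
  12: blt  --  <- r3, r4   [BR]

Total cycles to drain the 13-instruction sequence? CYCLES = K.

CYCLES = 8

c0: i0,i1 bne.BR+xor.ALU  pair
c1: i2,i3 and.ALU+ld.MEM  pair
c2: i4 xor.ALU  RAW r5
c3: i5,i6 or.ALU+xor.ALU  pair
c4: i7,i8 mulh.MUL+blt.BR  pair
c5: i9,i10 sll.ALU+beq.BR  pair
c6: i11 st.MEM  no-port MEM/BR
c7: i12 blt.BR  tail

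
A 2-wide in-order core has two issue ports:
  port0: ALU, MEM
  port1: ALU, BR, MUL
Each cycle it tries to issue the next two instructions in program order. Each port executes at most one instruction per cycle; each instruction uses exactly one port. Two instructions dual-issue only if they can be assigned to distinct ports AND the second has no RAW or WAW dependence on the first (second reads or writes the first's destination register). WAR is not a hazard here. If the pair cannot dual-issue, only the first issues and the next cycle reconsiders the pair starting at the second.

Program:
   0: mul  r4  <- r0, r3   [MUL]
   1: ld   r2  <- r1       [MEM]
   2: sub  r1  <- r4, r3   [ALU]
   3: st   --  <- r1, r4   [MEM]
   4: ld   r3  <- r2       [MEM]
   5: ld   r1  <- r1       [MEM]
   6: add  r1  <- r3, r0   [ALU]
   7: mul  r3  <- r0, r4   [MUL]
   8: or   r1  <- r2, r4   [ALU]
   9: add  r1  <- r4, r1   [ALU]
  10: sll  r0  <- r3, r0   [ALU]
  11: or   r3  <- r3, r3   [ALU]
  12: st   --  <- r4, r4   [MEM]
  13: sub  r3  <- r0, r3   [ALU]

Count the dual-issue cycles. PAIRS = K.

PAIRS = 4

[0] i0+i1  mul.MUL;ld.MEM  -- 2-wide
[1] i2  sub.ALU  -- RAW r1
[2] i3  st.MEM  -- no-port MEM/MEM
[3] i4  ld.MEM  -- no-port MEM/MEM
[4] i5  ld.MEM  -- WAW r1
[5] i6+i7  add.ALU;mul.MUL  -- 2-wide
[6] i8  or.ALU  -- RAW+WAW r1
[7] i9+i10  add.ALU;sll.ALU  -- 2-wide
[8] i11+i12  or.ALU;st.MEM  -- 2-wide
[9] i13  sub.ALU  -- tail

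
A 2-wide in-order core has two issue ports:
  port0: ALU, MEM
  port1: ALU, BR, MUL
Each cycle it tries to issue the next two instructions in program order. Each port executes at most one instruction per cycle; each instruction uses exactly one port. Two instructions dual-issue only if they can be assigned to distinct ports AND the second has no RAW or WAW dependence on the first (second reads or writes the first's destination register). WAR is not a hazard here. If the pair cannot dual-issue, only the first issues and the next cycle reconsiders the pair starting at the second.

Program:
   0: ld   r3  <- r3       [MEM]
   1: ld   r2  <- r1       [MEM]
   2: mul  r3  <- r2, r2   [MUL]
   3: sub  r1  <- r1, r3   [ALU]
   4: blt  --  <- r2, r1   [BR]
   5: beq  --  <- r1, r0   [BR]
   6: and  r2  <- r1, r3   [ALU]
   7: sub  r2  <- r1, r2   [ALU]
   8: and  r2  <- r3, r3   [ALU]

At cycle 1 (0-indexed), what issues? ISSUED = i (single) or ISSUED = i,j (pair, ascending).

ISSUED = 1

c0: i0 ld  no-port MEM/MEM
c1: i1 ld  RAW r2
c2: i2 mul  RAW r3
c3: i3 sub  RAW r1
c4: i4 blt  no-port BR/BR
c5: i5+i6 beq;and  dual
c6: i7 sub  WAW r2
c7: i8 and  tail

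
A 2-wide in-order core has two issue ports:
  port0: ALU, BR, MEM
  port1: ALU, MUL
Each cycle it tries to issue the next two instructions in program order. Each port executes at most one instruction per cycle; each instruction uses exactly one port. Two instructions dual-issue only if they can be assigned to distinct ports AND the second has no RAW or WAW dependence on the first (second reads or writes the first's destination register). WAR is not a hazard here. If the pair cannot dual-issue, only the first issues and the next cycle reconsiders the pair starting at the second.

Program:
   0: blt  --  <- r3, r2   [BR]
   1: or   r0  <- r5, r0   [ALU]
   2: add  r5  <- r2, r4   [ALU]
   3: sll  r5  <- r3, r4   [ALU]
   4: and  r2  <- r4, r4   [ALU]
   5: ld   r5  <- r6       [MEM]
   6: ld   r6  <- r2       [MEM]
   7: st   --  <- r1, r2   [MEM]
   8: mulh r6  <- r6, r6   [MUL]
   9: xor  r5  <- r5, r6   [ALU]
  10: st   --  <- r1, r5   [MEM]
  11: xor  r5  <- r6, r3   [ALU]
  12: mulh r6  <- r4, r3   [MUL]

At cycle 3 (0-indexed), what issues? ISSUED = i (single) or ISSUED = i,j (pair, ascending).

ISSUED = 5

  cy0 -> i0,i1 (blt.BR/or.ALU) 2-wide
  cy1 -> i2 (add.ALU) WAW r5
  cy2 -> i3,i4 (sll.ALU/and.ALU) 2-wide
  cy3 -> i5 (ld.MEM) no-port MEM/MEM
  cy4 -> i6 (ld.MEM) no-port MEM/MEM
  cy5 -> i7,i8 (st.MEM/mulh.MUL) 2-wide
  cy6 -> i9 (xor.ALU) RAW r5
  cy7 -> i10,i11 (st.MEM/xor.ALU) 2-wide
  cy8 -> i12 (mulh.MUL) tail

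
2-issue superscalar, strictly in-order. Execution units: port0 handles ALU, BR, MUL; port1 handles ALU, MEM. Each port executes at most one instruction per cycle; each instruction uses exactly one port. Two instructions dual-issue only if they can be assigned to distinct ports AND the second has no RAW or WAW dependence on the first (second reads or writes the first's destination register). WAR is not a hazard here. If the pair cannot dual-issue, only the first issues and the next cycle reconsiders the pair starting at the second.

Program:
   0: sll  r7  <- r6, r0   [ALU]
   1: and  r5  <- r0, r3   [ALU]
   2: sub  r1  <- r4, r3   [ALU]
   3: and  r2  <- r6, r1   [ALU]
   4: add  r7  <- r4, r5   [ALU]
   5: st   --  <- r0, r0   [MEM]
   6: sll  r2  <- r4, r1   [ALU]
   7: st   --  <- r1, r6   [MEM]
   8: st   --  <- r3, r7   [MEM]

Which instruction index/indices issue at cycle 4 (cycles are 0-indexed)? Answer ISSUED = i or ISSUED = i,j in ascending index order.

ISSUED = 7

c0: i0+i1 sll+and  pair
c1: i2 sub  RAW r1
c2: i3+i4 and+add  pair
c3: i5+i6 st+sll  pair
c4: i7 st  no-port MEM/MEM
c5: i8 st  tail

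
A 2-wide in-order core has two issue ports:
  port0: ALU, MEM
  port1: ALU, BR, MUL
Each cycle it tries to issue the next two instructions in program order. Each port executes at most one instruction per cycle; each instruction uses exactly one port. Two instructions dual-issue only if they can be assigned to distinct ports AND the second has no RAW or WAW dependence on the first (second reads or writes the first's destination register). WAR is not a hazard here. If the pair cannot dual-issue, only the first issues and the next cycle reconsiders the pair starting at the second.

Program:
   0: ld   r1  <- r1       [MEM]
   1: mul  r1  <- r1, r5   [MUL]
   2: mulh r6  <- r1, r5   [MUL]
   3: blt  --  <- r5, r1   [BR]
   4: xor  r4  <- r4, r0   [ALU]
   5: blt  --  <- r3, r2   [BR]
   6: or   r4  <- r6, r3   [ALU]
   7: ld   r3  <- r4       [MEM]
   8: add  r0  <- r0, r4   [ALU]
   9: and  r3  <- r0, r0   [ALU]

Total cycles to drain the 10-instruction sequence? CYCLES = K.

CYCLES = 7

0. ld @i0  | RAW+WAW r1
1. mul @i1  | no-port MUL/MUL
2. mulh @i2  | no-port MUL/BR
3. blt xor @i3/i4  | 2-wide
4. blt or @i5/i6  | 2-wide
5. ld add @i7/i8  | 2-wide
6. and @i9  | tail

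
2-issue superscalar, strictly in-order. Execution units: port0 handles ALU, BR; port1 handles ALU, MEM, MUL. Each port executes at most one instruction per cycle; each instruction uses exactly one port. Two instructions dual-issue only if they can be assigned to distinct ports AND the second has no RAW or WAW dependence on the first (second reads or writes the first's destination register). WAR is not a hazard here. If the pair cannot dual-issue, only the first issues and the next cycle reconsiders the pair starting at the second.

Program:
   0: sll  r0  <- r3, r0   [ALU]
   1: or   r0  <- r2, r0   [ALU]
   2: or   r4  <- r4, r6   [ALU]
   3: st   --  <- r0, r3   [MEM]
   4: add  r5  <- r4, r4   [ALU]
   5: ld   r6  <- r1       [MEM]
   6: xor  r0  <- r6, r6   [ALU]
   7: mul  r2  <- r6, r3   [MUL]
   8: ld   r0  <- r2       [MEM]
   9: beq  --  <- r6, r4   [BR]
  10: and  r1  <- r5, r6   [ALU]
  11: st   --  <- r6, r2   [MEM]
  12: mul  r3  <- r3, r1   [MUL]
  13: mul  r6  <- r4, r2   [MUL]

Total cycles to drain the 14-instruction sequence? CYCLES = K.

CYCLES = 9

c0: i0 sll.ALU  RAW+WAW r0
c1: i1&i2 or.ALU/or.ALU  pair
c2: i3&i4 st.MEM/add.ALU  pair
c3: i5 ld.MEM  RAW r6
c4: i6&i7 xor.ALU/mul.MUL  pair
c5: i8&i9 ld.MEM/beq.BR  pair
c6: i10&i11 and.ALU/st.MEM  pair
c7: i12 mul.MUL  no-port MUL/MUL
c8: i13 mul.MUL  tail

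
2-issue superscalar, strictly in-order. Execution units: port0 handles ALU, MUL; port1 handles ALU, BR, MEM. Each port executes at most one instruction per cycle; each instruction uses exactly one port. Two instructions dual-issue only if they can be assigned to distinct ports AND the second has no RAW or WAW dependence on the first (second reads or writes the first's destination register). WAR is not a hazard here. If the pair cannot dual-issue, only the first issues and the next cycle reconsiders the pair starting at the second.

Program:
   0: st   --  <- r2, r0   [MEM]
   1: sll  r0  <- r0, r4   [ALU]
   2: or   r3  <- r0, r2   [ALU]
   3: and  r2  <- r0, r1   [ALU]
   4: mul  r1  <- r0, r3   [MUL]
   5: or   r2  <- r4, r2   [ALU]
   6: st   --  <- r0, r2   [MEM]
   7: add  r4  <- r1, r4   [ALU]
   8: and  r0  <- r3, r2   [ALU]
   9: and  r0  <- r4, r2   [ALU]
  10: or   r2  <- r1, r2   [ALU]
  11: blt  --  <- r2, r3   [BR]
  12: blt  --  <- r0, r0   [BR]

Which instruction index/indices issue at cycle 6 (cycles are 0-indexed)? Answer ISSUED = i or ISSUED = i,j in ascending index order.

ISSUED = 11

  cy0 -> i0&i1 (st;sll) dual
  cy1 -> i2&i3 (or;and) dual
  cy2 -> i4&i5 (mul;or) dual
  cy3 -> i6&i7 (st;add) dual
  cy4 -> i8 (and) WAW r0
  cy5 -> i9&i10 (and;or) dual
  cy6 -> i11 (blt) no-port BR/BR
  cy7 -> i12 (blt) tail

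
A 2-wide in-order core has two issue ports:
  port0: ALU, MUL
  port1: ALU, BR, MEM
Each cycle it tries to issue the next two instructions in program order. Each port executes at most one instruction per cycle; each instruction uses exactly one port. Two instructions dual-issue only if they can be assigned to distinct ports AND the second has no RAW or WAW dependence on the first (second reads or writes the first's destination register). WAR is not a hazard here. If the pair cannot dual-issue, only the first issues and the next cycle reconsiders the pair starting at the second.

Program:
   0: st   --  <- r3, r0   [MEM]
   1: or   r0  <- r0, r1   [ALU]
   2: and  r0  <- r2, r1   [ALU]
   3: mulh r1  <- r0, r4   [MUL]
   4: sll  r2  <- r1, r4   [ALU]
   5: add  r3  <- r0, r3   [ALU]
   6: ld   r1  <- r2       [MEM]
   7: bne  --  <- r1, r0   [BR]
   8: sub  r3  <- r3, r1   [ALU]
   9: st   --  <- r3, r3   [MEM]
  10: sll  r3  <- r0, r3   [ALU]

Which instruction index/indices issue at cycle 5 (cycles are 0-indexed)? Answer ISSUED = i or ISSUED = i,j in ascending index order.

ISSUED = 7,8

0. st;or @i0+i1  | pair
1. and @i2  | RAW r0
2. mulh @i3  | RAW r1
3. sll;add @i4+i5  | pair
4. ld @i6  | no-port MEM/BR
5. bne;sub @i7+i8  | pair
6. st;sll @i9+i10  | pair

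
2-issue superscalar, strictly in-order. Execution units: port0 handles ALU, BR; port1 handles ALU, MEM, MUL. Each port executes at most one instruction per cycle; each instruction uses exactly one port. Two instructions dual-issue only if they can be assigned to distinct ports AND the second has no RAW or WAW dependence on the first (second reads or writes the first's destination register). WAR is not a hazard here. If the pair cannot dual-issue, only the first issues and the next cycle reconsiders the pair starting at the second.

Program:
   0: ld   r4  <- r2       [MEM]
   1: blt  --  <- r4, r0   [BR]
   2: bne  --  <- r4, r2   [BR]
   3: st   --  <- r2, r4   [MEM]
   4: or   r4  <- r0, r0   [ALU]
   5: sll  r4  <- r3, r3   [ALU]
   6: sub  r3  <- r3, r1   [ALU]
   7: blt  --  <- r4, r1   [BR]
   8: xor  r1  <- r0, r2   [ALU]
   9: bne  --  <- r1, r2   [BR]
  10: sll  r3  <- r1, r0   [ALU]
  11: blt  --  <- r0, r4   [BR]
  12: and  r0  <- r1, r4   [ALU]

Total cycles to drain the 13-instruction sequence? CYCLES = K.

0. ld @i0  | RAW r4
1. blt @i1  | no-port BR/BR
2. bne;st @i2+i3  | 2-wide
3. or @i4  | WAW r4
4. sll;sub @i5+i6  | 2-wide
5. blt;xor @i7+i8  | 2-wide
6. bne;sll @i9+i10  | 2-wide
7. blt;and @i11+i12  | 2-wide

CYCLES = 8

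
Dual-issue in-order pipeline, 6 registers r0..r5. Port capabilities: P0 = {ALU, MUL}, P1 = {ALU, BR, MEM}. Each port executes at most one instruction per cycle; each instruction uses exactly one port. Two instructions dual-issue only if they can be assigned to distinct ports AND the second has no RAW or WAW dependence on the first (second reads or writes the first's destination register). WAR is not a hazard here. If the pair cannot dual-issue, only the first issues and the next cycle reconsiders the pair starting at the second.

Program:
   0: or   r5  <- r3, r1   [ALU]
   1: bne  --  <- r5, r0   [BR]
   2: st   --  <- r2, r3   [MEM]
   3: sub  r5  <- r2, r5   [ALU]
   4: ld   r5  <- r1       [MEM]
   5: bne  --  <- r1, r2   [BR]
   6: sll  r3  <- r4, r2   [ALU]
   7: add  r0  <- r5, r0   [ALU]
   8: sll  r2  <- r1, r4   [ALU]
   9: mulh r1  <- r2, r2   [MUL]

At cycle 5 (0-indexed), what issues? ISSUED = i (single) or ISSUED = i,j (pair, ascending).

[0] i0  or.ALU  -- RAW r5
[1] i1  bne.BR  -- no-port BR/MEM
[2] i2&i3  st.MEM/sub.ALU  -- 2-wide
[3] i4  ld.MEM  -- no-port MEM/BR
[4] i5&i6  bne.BR/sll.ALU  -- 2-wide
[5] i7&i8  add.ALU/sll.ALU  -- 2-wide
[6] i9  mulh.MUL  -- tail

ISSUED = 7,8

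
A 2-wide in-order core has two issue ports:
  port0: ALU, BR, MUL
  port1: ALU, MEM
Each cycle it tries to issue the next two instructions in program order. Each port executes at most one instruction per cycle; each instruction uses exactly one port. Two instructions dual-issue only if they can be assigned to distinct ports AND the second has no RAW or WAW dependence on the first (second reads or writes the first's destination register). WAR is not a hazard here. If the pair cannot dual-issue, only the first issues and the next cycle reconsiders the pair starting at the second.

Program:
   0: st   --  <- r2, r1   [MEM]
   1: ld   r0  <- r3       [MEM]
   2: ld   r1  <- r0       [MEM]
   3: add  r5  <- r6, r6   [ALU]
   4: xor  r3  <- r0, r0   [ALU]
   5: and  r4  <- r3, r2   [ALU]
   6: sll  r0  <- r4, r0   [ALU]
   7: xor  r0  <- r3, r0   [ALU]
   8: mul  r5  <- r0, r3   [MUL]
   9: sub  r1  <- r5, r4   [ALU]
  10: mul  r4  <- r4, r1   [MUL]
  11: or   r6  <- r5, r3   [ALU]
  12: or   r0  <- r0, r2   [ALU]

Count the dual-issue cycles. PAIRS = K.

PAIRS = 2

0. st.MEM @i0  | no-port MEM/MEM
1. ld.MEM @i1  | no-port MEM/MEM
2. ld.MEM add.ALU @i2+i3  | 2-wide
3. xor.ALU @i4  | RAW r3
4. and.ALU @i5  | RAW r4
5. sll.ALU @i6  | RAW+WAW r0
6. xor.ALU @i7  | RAW r0
7. mul.MUL @i8  | RAW r5
8. sub.ALU @i9  | RAW r1
9. mul.MUL or.ALU @i10+i11  | 2-wide
10. or.ALU @i12  | tail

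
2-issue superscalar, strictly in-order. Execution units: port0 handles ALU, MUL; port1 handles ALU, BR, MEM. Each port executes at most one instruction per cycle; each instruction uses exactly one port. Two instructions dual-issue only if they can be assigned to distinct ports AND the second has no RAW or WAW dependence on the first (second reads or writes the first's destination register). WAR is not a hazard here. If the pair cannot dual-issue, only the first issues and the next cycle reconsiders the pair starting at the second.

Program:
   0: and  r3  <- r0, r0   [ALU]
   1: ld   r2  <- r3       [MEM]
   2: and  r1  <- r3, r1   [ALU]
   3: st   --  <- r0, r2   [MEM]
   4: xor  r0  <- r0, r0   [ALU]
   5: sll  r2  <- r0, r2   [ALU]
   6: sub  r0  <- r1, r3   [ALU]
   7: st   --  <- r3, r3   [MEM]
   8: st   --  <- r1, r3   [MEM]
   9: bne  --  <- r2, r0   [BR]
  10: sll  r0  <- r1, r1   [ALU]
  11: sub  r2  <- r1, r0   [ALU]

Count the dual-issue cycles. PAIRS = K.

[0] i0  and  -- RAW r3
[1] i1+i2  ld and  -- dual
[2] i3+i4  st xor  -- dual
[3] i5+i6  sll sub  -- dual
[4] i7  st  -- no-port MEM/MEM
[5] i8  st  -- no-port MEM/BR
[6] i9+i10  bne sll  -- dual
[7] i11  sub  -- tail

PAIRS = 4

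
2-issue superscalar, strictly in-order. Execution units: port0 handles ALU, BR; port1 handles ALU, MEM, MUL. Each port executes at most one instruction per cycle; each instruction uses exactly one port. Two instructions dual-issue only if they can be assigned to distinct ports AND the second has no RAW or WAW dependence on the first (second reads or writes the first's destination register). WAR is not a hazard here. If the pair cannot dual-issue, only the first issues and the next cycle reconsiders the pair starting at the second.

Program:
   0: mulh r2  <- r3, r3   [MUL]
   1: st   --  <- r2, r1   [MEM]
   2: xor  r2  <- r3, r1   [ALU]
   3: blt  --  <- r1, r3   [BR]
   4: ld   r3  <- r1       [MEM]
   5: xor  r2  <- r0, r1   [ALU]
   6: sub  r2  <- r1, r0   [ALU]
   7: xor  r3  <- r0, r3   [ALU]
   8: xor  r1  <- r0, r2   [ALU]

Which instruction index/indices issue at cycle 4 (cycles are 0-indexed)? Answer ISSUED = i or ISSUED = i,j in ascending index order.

ISSUED = 6,7

0. mulh @i0  | no-port MUL/MEM
1. st xor @i1/i2  | dual
2. blt ld @i3/i4  | dual
3. xor @i5  | WAW r2
4. sub xor @i6/i7  | dual
5. xor @i8  | tail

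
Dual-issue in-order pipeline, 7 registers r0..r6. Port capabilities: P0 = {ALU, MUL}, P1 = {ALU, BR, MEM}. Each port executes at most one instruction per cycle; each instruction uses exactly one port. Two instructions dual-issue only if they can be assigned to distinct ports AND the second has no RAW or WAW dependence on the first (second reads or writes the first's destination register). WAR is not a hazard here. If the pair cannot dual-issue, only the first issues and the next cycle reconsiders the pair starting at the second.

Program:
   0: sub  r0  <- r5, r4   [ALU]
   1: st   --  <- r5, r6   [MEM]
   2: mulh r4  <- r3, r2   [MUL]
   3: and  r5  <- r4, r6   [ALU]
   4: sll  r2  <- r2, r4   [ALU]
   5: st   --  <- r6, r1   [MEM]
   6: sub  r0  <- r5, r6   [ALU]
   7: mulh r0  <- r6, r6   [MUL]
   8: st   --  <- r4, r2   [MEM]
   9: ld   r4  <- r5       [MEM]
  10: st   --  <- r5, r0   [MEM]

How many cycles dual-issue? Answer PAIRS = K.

t=0 i0/i1:sub.ALU/st.MEM ; dual
t=1 i2:mulh.MUL ; RAW r4
t=2 i3/i4:and.ALU/sll.ALU ; dual
t=3 i5/i6:st.MEM/sub.ALU ; dual
t=4 i7/i8:mulh.MUL/st.MEM ; dual
t=5 i9:ld.MEM ; no-port MEM/MEM
t=6 i10:st.MEM ; tail

PAIRS = 4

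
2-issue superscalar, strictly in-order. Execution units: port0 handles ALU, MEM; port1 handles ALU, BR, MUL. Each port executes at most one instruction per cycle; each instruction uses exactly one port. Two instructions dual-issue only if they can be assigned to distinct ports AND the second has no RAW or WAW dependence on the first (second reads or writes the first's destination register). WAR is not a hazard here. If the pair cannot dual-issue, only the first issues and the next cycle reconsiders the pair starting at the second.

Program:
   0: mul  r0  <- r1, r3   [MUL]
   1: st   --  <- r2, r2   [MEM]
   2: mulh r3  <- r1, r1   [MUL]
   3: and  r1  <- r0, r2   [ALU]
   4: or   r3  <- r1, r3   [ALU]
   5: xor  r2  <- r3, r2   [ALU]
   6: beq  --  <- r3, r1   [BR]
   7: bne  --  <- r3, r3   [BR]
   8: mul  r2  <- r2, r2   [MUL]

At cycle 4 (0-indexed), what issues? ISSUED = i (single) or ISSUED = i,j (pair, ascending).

ISSUED = 7

t=0 i0&i1:mul.MUL/st.MEM ; pair
t=1 i2&i3:mulh.MUL/and.ALU ; pair
t=2 i4:or.ALU ; RAW r3
t=3 i5&i6:xor.ALU/beq.BR ; pair
t=4 i7:bne.BR ; no-port BR/MUL
t=5 i8:mul.MUL ; tail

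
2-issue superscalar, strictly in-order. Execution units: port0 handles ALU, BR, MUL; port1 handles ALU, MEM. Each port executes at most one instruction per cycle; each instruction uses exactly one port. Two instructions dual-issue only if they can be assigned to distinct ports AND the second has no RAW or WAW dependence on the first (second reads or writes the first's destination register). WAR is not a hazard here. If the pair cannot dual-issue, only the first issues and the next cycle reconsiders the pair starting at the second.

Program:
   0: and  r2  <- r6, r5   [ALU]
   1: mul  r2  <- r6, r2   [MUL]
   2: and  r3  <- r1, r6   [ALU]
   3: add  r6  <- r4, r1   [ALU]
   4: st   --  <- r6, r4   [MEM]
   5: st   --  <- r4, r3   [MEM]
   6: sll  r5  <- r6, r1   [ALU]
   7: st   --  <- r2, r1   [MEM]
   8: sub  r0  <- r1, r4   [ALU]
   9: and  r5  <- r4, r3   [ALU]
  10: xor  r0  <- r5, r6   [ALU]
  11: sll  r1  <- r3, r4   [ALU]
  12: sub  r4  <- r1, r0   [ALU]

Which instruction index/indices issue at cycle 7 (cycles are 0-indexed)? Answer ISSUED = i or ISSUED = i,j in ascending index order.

ISSUED = 10,11

#0 head=0: and.ALU i0 RAW+WAW r2
#1 head=1: mul.MUL/and.ALU i1,i2 2-wide
#2 head=3: add.ALU i3 RAW r6
#3 head=4: st.MEM i4 no-port MEM/MEM
#4 head=5: st.MEM/sll.ALU i5,i6 2-wide
#5 head=7: st.MEM/sub.ALU i7,i8 2-wide
#6 head=9: and.ALU i9 RAW r5
#7 head=10: xor.ALU/sll.ALU i10,i11 2-wide
#8 head=12: sub.ALU i12 tail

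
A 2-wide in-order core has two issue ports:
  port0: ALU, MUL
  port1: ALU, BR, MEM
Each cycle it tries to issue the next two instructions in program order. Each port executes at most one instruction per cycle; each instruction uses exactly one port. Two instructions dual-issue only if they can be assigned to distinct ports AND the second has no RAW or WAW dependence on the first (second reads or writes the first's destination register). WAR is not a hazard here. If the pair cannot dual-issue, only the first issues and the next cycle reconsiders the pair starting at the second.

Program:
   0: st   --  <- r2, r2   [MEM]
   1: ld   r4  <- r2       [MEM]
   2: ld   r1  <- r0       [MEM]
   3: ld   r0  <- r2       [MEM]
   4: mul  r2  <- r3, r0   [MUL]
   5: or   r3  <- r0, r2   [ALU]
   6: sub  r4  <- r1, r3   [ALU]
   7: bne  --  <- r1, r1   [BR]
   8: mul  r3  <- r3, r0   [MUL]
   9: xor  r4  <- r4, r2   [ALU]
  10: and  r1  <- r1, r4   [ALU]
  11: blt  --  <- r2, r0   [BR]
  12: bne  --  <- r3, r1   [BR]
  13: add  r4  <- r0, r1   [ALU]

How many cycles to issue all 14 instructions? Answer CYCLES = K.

t=0 i0:st ; no-port MEM/MEM
t=1 i1:ld ; no-port MEM/MEM
t=2 i2:ld ; no-port MEM/MEM
t=3 i3:ld ; RAW r0
t=4 i4:mul ; RAW r2
t=5 i5:or ; RAW r3
t=6 i6,i7:sub/bne ; pair
t=7 i8,i9:mul/xor ; pair
t=8 i10,i11:and/blt ; pair
t=9 i12,i13:bne/add ; pair

CYCLES = 10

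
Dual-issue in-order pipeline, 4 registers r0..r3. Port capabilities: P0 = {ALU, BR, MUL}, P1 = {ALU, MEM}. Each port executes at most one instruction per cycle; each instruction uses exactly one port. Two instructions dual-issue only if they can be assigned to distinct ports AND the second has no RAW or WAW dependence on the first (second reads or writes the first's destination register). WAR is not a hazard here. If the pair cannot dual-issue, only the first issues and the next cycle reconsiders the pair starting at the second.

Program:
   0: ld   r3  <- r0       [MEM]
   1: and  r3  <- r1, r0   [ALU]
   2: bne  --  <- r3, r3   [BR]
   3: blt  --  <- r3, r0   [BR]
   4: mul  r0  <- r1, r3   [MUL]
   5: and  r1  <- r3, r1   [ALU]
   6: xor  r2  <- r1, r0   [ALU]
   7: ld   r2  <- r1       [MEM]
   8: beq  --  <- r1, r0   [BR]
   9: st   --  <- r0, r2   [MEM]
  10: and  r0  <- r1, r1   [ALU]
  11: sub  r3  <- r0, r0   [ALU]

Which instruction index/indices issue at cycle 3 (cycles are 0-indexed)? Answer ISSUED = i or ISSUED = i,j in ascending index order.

t=0 i0:ld.MEM ; WAW r3
t=1 i1:and.ALU ; RAW r3
t=2 i2:bne.BR ; no-port BR/BR
t=3 i3:blt.BR ; no-port BR/MUL
t=4 i4,i5:mul.MUL;and.ALU ; dual
t=5 i6:xor.ALU ; WAW r2
t=6 i7,i8:ld.MEM;beq.BR ; dual
t=7 i9,i10:st.MEM;and.ALU ; dual
t=8 i11:sub.ALU ; tail

ISSUED = 3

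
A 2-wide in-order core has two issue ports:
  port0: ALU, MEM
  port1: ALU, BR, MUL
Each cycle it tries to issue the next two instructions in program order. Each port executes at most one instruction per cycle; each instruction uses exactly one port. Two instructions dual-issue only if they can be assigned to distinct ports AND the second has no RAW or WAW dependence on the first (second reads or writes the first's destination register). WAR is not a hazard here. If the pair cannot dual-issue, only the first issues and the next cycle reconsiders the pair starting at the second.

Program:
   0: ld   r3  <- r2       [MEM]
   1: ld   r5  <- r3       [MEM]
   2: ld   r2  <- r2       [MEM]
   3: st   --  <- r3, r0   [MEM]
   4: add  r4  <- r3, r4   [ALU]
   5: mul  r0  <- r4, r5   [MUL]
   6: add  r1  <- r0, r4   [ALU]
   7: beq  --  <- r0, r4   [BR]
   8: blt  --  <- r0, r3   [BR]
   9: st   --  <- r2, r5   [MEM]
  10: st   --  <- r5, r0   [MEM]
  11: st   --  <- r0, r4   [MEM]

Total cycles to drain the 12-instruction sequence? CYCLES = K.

t=0 i0:ld.MEM ; no-port MEM/MEM
t=1 i1:ld.MEM ; no-port MEM/MEM
t=2 i2:ld.MEM ; no-port MEM/MEM
t=3 i3+i4:st.MEM;add.ALU ; 2-wide
t=4 i5:mul.MUL ; RAW r0
t=5 i6+i7:add.ALU;beq.BR ; 2-wide
t=6 i8+i9:blt.BR;st.MEM ; 2-wide
t=7 i10:st.MEM ; no-port MEM/MEM
t=8 i11:st.MEM ; tail

CYCLES = 9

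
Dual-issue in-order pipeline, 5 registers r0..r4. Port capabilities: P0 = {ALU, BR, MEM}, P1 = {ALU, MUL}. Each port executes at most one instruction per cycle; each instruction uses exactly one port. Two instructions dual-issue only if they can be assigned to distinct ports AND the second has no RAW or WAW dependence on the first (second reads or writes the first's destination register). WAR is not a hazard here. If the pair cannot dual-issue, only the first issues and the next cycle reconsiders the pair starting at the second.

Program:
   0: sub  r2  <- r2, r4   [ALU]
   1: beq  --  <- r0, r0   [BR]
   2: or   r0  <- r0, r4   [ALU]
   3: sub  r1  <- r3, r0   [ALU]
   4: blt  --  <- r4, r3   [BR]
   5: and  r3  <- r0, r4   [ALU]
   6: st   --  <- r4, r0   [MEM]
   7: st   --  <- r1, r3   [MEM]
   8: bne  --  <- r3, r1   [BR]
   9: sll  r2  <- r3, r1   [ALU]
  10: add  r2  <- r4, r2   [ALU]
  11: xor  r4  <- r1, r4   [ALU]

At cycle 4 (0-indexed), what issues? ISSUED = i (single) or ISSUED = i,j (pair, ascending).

ISSUED = 7

0. sub beq @i0+i1  | dual
1. or @i2  | RAW r0
2. sub blt @i3+i4  | dual
3. and st @i5+i6  | dual
4. st @i7  | no-port MEM/BR
5. bne sll @i8+i9  | dual
6. add xor @i10+i11  | dual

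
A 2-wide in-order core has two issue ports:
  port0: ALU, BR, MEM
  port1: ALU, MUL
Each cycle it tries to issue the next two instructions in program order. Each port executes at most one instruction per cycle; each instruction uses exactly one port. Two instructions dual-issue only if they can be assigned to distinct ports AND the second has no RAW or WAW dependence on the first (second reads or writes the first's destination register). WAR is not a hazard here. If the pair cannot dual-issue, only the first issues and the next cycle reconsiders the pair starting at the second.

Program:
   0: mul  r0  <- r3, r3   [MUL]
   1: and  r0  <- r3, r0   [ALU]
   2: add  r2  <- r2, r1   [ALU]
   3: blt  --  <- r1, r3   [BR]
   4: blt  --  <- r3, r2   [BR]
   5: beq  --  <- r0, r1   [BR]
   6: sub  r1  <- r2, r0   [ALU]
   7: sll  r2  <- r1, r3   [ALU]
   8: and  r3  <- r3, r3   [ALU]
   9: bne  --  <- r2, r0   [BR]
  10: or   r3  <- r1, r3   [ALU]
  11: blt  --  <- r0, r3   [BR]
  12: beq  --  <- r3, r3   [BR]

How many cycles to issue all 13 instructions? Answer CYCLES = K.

CYCLES = 9

  cy0 -> i0 (mul.MUL) RAW+WAW r0
  cy1 -> i1+i2 (and.ALU+add.ALU) pair
  cy2 -> i3 (blt.BR) no-port BR/BR
  cy3 -> i4 (blt.BR) no-port BR/BR
  cy4 -> i5+i6 (beq.BR+sub.ALU) pair
  cy5 -> i7+i8 (sll.ALU+and.ALU) pair
  cy6 -> i9+i10 (bne.BR+or.ALU) pair
  cy7 -> i11 (blt.BR) no-port BR/BR
  cy8 -> i12 (beq.BR) tail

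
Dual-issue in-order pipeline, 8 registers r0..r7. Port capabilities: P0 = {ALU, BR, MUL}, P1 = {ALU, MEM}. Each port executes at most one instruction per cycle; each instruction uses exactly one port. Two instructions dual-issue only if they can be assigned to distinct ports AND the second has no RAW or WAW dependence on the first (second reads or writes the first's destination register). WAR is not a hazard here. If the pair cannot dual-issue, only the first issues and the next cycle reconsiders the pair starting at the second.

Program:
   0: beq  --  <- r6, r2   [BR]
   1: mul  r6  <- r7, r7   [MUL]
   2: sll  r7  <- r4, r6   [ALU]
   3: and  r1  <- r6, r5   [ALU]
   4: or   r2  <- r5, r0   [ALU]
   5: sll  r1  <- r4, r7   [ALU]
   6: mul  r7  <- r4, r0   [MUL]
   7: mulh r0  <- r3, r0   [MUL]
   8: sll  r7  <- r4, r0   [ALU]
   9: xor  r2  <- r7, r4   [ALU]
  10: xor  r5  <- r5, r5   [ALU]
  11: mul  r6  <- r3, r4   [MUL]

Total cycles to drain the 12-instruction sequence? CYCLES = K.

#0 head=0: beq i0 no-port BR/MUL
#1 head=1: mul i1 RAW r6
#2 head=2: sll/and i2,i3 2-wide
#3 head=4: or/sll i4,i5 2-wide
#4 head=6: mul i6 no-port MUL/MUL
#5 head=7: mulh i7 RAW r0
#6 head=8: sll i8 RAW r7
#7 head=9: xor/xor i9,i10 2-wide
#8 head=11: mul i11 tail

CYCLES = 9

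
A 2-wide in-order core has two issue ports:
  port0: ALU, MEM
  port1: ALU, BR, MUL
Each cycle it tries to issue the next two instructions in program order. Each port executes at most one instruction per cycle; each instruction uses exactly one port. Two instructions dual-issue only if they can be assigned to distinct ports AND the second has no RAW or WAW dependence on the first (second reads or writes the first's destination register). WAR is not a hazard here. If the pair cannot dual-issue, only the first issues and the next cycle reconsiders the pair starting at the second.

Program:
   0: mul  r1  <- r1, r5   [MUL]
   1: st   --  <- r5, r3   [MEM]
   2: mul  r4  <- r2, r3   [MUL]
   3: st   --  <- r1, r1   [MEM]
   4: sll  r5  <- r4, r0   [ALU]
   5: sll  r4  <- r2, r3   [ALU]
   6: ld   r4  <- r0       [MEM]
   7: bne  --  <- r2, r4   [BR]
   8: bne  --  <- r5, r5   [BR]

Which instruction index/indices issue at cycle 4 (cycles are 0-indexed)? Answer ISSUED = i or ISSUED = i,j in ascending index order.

ISSUED = 7

#0 head=0: mul.MUL st.MEM i0&i1 pair
#1 head=2: mul.MUL st.MEM i2&i3 pair
#2 head=4: sll.ALU sll.ALU i4&i5 pair
#3 head=6: ld.MEM i6 RAW r4
#4 head=7: bne.BR i7 no-port BR/BR
#5 head=8: bne.BR i8 tail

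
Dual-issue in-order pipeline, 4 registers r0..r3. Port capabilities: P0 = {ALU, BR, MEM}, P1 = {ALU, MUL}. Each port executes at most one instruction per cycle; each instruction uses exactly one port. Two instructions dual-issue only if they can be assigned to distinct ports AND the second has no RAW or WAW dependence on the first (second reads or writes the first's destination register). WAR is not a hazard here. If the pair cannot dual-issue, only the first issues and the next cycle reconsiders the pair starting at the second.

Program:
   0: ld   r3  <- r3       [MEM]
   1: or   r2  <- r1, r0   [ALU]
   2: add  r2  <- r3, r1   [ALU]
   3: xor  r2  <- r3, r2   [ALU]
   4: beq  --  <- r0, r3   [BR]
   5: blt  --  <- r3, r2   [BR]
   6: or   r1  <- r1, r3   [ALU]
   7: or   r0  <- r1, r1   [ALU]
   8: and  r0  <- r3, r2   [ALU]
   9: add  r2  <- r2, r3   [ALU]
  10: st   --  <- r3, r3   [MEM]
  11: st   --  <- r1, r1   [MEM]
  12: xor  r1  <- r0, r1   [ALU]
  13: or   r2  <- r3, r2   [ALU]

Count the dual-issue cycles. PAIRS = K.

PAIRS = 5

  cy0 -> i0/i1 (ld.MEM or.ALU) 2-wide
  cy1 -> i2 (add.ALU) RAW+WAW r2
  cy2 -> i3/i4 (xor.ALU beq.BR) 2-wide
  cy3 -> i5/i6 (blt.BR or.ALU) 2-wide
  cy4 -> i7 (or.ALU) WAW r0
  cy5 -> i8/i9 (and.ALU add.ALU) 2-wide
  cy6 -> i10 (st.MEM) no-port MEM/MEM
  cy7 -> i11/i12 (st.MEM xor.ALU) 2-wide
  cy8 -> i13 (or.ALU) tail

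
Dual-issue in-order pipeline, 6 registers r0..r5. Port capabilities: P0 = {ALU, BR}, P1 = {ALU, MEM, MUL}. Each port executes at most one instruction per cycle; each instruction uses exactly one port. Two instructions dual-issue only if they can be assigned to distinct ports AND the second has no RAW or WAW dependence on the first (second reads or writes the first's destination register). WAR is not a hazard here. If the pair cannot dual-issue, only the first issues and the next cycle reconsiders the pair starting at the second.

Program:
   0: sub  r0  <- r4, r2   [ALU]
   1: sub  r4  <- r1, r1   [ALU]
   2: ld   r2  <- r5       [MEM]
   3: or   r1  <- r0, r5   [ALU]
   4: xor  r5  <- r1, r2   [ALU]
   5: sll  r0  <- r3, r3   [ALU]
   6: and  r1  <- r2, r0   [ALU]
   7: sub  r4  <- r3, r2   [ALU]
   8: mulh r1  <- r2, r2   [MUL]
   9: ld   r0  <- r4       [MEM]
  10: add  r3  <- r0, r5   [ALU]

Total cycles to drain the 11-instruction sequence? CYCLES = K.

CYCLES = 7

  cy0 -> i0,i1 (sub.ALU/sub.ALU) dual
  cy1 -> i2,i3 (ld.MEM/or.ALU) dual
  cy2 -> i4,i5 (xor.ALU/sll.ALU) dual
  cy3 -> i6,i7 (and.ALU/sub.ALU) dual
  cy4 -> i8 (mulh.MUL) no-port MUL/MEM
  cy5 -> i9 (ld.MEM) RAW r0
  cy6 -> i10 (add.ALU) tail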